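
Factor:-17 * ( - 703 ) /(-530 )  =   - 11951/530=-2^(  -  1)*5^(  -  1)*17^1 * 19^1*37^1 * 53^(-1)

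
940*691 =649540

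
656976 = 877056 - 220080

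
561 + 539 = 1100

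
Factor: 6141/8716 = 2^( - 2 )*3^1  *23^1 * 89^1*2179^( - 1)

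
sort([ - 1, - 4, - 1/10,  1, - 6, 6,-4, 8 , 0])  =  [ - 6 , - 4, - 4,  -  1, - 1/10 , 0, 1,6,  8] 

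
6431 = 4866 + 1565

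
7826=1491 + 6335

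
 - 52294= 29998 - 82292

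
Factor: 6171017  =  17^2*131^1*163^1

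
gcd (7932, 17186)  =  1322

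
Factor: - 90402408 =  - 2^3*3^2*163^1 * 7703^1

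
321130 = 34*9445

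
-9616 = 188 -9804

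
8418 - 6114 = 2304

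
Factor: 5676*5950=33772200  =  2^3*3^1 * 5^2*7^1 * 11^1*17^1*43^1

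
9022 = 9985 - 963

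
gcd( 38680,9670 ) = 9670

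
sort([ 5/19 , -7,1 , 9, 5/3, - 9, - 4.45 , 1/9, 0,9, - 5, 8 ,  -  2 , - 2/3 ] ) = [-9, - 7 , - 5, - 4.45, - 2, - 2/3,0 , 1/9 , 5/19,  1 , 5/3,  8 , 9,9 ]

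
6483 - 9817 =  - 3334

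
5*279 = 1395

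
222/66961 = 222/66961 = 0.00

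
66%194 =66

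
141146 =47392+93754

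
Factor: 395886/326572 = 197943/163286  =  2^ (  -  1 )*3^1*19^( -1 )*4297^( - 1)*65981^1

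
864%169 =19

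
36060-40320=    - 4260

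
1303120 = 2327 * 560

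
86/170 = 43/85 = 0.51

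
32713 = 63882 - 31169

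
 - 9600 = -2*4800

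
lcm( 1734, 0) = 0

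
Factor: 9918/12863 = 522/677 = 2^1*3^2*29^1*677^( - 1) 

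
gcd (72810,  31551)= 2427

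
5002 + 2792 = 7794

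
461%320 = 141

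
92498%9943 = 3011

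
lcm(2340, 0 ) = 0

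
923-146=777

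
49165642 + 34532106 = 83697748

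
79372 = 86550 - 7178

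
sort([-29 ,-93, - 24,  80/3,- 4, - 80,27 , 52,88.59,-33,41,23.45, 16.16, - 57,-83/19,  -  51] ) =[- 93, - 80, - 57  ,  -  51 , -33, - 29, - 24,- 83/19, - 4,16.16, 23.45,80/3,27, 41,52, 88.59 ] 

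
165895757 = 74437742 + 91458015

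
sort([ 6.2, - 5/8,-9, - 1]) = [ - 9, - 1 , - 5/8, 6.2]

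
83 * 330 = 27390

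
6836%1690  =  76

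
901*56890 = 51257890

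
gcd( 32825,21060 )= 65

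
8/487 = 8/487  =  0.02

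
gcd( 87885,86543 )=1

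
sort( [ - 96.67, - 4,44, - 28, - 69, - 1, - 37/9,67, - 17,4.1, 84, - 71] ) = [ - 96.67, - 71,  -  69,-28, - 17 , - 37/9,-4, - 1, 4.1 , 44,67,  84] 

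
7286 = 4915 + 2371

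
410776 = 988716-577940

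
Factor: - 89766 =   -  2^1 * 3^2*4987^1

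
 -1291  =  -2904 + 1613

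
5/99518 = 5/99518 = 0.00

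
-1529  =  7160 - 8689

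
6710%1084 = 206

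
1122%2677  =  1122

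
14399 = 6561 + 7838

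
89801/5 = 89801/5 =17960.20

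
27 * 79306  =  2141262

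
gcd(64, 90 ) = 2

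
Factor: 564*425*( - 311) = -2^2*3^1*5^2*17^1 *47^1*311^1 = - 74546700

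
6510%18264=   6510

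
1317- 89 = 1228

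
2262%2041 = 221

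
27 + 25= 52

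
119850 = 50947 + 68903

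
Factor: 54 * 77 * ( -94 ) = -2^2*3^3*7^1*11^1*47^1   =  - 390852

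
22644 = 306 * 74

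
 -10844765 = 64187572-75032337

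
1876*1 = 1876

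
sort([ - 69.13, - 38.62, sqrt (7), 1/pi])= [ - 69.13,-38.62,1/pi, sqrt ( 7 ) ]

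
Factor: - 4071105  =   - 3^2*5^1*90469^1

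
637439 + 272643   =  910082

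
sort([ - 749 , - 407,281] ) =[-749,-407,281 ] 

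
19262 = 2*9631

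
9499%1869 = 154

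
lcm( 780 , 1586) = 47580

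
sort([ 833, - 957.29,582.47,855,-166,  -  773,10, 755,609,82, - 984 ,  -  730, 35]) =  [ - 984, - 957.29, - 773,-730, - 166,10, 35 , 82 , 582.47,609, 755, 833,855] 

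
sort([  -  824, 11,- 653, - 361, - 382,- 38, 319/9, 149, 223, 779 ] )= [ - 824, - 653, - 382, - 361 , - 38,11, 319/9, 149, 223,779 ] 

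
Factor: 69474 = 2^1 * 3^1*11579^1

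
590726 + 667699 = 1258425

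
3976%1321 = 13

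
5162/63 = 5162/63=   81.94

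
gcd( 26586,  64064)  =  14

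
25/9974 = 25/9974 = 0.00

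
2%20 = 2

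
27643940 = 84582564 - 56938624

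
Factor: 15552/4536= 24/7  =  2^3 * 3^1*7^( - 1 )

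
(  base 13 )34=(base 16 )2b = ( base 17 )29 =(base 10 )43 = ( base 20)23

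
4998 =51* 98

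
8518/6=1419 + 2/3 = 1419.67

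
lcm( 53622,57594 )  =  1555038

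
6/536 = 3/268 = 0.01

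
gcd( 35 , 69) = 1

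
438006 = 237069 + 200937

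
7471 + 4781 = 12252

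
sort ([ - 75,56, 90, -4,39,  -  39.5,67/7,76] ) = [ -75 , - 39.5, - 4,67/7, 39,56, 76,90 ] 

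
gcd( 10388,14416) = 212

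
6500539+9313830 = 15814369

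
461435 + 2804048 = 3265483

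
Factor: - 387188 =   -  2^2*96797^1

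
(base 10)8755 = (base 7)34345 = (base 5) 240010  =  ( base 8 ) 21063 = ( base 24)F4J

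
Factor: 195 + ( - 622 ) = -7^1 * 61^1 = - 427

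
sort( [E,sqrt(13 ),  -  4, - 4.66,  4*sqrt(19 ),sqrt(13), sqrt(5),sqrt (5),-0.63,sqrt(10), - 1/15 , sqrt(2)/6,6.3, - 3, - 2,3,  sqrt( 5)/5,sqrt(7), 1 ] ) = [ -4.66, - 4, - 3, - 2, - 0.63,- 1/15,sqrt(2)/6, sqrt(5)/5,1,sqrt( 5 ),sqrt(5),  sqrt (7) , E,3,sqrt (10 ),sqrt( 13),sqrt(13),6.3, 4 * sqrt( 19)]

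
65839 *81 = 5332959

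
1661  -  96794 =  - 95133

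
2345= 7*335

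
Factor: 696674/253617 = 2^1*3^(  -  1)*7^( - 1)*11^1 * 13^ ( - 1)*929^( - 1 )*31667^1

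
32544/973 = 33 + 435/973 =33.45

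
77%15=2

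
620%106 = 90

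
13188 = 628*21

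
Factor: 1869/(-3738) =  - 1/2 = -2^( - 1) 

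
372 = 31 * 12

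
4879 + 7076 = 11955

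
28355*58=1644590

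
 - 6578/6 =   -  1097+2/3 = -1096.33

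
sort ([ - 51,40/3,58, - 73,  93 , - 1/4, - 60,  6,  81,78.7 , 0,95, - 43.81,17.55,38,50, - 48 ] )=[ - 73, - 60, - 51,- 48,  -  43.81,- 1/4, 0, 6, 40/3,17.55,  38, 50 , 58,78.7, 81,  93,95]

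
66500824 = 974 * 68276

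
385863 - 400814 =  - 14951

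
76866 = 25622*3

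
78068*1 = 78068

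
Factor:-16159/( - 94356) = 2^( - 2)*3^( - 2 )*11^1*13^1*113^1*2621^( - 1)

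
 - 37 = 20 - 57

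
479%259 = 220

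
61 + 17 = 78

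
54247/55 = 986 + 17/55 = 986.31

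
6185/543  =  6185/543= 11.39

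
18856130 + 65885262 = 84741392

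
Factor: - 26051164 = -2^2*29^1*224579^1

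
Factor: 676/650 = 2^1*5^( - 2)* 13^1  =  26/25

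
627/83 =7 + 46/83 = 7.55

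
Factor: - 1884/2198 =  - 2^1*3^1*  7^ ( - 1)  =  -6/7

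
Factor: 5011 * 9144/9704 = 5727573/1213  =  3^2*127^1* 1213^ ( - 1)*5011^1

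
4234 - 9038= - 4804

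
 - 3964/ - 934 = 1982/467 =4.24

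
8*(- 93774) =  - 750192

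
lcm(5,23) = 115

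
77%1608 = 77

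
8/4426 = 4/2213 = 0.00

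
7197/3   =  2399 = 2399.00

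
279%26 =19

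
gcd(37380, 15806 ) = 14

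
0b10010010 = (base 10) 146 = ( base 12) 102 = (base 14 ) A6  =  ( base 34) 4a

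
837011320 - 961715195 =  - 124703875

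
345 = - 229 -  - 574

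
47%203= 47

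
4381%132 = 25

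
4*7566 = 30264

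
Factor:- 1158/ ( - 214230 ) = 1/185 =5^( - 1)*37^ ( - 1)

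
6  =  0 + 6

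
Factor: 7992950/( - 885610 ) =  - 5^1*7^1 * 11^( - 1) * 41^1*83^( - 1 ) *97^( - 1 ) * 557^1 = - 799295/88561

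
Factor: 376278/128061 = 2^1 * 3^( - 4 ) * 7^1 * 17^1= 238/81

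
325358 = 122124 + 203234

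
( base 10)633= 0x279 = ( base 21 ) 193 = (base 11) 526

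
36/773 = 36/773=0.05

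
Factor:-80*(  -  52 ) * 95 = 2^6*5^2 * 13^1*19^1  =  395200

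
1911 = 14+1897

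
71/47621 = 71/47621=0.00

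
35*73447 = 2570645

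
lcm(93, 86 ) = 7998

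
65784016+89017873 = 154801889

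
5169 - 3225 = 1944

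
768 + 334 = 1102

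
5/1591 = 5/1591 = 0.00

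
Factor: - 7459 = -7459^1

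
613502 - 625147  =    -  11645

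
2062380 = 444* 4645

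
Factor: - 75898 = - 2^1*137^1*277^1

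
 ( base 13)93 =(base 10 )120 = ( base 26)4G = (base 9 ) 143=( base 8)170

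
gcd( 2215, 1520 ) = 5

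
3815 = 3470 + 345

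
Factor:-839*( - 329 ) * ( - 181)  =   -7^1*47^1*181^1*839^1 = -49961611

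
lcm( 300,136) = 10200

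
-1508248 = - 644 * 2342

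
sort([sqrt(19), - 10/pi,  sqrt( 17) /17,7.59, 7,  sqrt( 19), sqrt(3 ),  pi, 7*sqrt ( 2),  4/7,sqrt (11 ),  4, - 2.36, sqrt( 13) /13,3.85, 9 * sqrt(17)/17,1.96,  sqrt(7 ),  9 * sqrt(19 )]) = [ - 10/pi,-2.36, sqrt( 17 ) /17,sqrt(13) /13,  4/7,sqrt(  3 ),1.96,9*sqrt(  17) /17 , sqrt( 7 ), pi,sqrt( 11 ), 3.85, 4, sqrt (19 ),  sqrt (19 ), 7, 7.59,  7*sqrt ( 2 ), 9*sqrt(19 )]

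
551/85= 551/85 = 6.48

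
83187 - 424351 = - 341164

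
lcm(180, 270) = 540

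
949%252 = 193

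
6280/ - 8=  - 785 + 0/1 = - 785.00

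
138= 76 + 62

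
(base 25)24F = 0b10101010101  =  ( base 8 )2525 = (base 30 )1ff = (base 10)1365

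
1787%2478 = 1787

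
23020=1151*20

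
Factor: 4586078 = 2^1*7^1 * 31^1*10567^1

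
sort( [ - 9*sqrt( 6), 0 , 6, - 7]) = [  -  9*sqrt( 6 ), - 7, 0,6]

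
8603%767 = 166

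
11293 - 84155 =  - 72862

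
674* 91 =61334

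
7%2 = 1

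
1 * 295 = 295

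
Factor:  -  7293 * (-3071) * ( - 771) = - 3^2 * 11^1*13^1*17^1*37^1*83^1*257^1=- 17267935113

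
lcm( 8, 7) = 56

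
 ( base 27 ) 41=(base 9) 131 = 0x6D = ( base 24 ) 4D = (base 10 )109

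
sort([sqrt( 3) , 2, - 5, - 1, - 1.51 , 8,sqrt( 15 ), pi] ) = [ - 5 , - 1.51, - 1,sqrt( 3),2, pi , sqrt( 15),8]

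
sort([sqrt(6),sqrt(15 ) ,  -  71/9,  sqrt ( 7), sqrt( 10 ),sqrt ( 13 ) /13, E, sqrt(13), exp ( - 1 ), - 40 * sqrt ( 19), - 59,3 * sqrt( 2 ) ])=[ - 40*sqrt( 19 ), - 59, - 71/9,sqrt(13 ) /13,exp ( - 1),sqrt(6), sqrt ( 7), E,sqrt ( 10 ), sqrt(13) , sqrt( 15 ) , 3 * sqrt(2)]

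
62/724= 31/362 = 0.09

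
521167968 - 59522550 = 461645418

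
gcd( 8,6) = 2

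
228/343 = 228/343 = 0.66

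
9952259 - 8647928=1304331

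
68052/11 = 6186 +6/11 = 6186.55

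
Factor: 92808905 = 5^1 * 7^1*2651683^1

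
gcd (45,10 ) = 5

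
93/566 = 93/566 = 0.16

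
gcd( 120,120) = 120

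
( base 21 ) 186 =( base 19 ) 1D7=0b1001100111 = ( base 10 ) 615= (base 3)211210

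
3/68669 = 3/68669 = 0.00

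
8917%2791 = 544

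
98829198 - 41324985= 57504213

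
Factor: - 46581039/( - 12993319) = 3^2*37^1*2939^( -1 )*4421^( - 1)*139883^1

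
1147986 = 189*6074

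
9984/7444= 2496/1861 = 1.34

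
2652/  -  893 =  - 3  +  27/893=- 2.97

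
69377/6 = 69377/6 = 11562.83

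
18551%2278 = 327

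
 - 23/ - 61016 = 23/61016 = 0.00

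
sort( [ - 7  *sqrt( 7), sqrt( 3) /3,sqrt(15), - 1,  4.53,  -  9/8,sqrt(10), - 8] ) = [ - 7*sqrt(7 ), - 8, - 9/8, - 1,sqrt( 3) /3, sqrt( 10),sqrt( 15 ), 4.53 ]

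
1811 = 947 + 864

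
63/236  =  63/236=0.27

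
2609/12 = 217 + 5/12   =  217.42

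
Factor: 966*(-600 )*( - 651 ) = 2^4*3^3*5^2*7^2*23^1*31^1 = 377319600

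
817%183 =85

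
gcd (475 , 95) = 95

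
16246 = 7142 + 9104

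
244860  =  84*2915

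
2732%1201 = 330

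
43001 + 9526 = 52527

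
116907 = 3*38969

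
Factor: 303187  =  303187^1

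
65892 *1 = 65892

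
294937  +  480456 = 775393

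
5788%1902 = 82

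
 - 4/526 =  - 1 + 261/263 =- 0.01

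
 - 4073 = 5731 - 9804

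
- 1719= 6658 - 8377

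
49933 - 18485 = 31448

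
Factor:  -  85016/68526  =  -42508/34263 = - 2^2*3^(-6)*47^( - 1)*10627^1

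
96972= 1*96972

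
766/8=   383/4 = 95.75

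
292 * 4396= 1283632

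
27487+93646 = 121133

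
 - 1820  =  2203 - 4023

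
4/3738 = 2/1869 = 0.00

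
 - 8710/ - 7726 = 1 + 492/3863 = 1.13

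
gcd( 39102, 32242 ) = 686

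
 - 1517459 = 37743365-39260824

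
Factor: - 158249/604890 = -2^( - 1 )*3^( - 2 )*5^( - 1)*7^1*11^(-1 )*37^1 = - 259/990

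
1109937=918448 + 191489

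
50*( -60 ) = -3000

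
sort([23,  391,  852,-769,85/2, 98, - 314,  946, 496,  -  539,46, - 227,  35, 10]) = [ - 769 , - 539, - 314,- 227, 10, 23, 35,85/2, 46 , 98,391, 496 , 852 , 946]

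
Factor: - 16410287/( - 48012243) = 3^ ( - 1)*17^2*191^( - 1) *56783^1*83791^( - 1)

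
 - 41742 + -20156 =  - 61898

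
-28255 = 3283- 31538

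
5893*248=1461464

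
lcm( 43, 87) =3741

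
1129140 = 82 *13770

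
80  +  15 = 95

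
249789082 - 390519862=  - 140730780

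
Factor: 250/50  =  5 = 5^1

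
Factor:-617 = - 617^1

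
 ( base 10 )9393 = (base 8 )22261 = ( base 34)849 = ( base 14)35cd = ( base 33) 8KL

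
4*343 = 1372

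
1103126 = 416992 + 686134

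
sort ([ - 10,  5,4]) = [ - 10,4,5]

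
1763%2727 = 1763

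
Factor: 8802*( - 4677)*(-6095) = 2^1*3^4*5^1 * 23^1*53^1 *163^1* 1559^1=250912584630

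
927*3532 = 3274164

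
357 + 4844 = 5201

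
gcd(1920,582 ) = 6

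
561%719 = 561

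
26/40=13/20 = 0.65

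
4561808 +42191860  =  46753668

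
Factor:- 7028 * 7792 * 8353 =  - 457428456128 = - 2^6*7^1 * 251^1* 487^1*8353^1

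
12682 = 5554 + 7128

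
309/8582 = 309/8582 = 0.04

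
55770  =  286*195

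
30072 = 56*537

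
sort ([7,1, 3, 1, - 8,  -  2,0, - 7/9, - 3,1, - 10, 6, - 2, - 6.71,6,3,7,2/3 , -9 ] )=[  -  10, - 9, - 8, - 6.71,  -  3  ,  -  2, - 2, - 7/9,0,2/3,1,1,1,3, 3,6,6, 7,7 ]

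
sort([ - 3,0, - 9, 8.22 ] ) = [ - 9,-3, 0, 8.22 ] 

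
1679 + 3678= 5357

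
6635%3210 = 215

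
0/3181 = 0 = 0.00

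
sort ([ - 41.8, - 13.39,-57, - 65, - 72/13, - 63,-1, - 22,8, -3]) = [ - 65, - 63, - 57, - 41.8 , - 22, - 13.39 , - 72/13, - 3 , -1,8]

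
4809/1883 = 687/269 = 2.55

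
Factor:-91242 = -2^1*3^2*37^1*137^1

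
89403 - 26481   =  62922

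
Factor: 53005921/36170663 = 2857^1*18553^1*36170663^( - 1 )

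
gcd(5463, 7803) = 9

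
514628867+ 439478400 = 954107267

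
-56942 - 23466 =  - 80408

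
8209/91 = 90 +19/91 = 90.21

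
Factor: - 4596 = -2^2*3^1*383^1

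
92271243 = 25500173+66771070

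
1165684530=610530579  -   - 555153951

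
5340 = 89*60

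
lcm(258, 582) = 25026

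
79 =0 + 79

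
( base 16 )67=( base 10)103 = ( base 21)4j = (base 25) 43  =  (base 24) 47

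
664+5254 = 5918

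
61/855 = 61/855 = 0.07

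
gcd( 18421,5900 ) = 1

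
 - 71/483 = -1 + 412/483  =  - 0.15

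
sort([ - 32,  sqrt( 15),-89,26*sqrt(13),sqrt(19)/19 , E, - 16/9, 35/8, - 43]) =[ - 89,-43,- 32, - 16/9,sqrt( 19) /19, E, sqrt(15 ), 35/8,26*sqrt( 13 )]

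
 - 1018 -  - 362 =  - 656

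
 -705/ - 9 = 235/3=78.33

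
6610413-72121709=-65511296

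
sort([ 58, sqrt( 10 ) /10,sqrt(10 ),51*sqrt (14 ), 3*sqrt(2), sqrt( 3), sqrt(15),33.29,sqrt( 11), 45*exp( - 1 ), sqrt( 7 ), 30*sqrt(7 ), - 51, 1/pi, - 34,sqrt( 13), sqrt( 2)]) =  [ - 51, - 34,sqrt( 10) /10, 1/pi, sqrt(2 ), sqrt(3 ),sqrt( 7 ), sqrt(10),  sqrt( 11), sqrt(13), sqrt( 15),3 * sqrt( 2),45*exp(-1 ), 33.29,58, 30 * sqrt( 7 ), 51*sqrt( 14 )]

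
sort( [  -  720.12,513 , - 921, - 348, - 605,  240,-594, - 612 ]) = [ - 921, - 720.12, - 612 ,-605, - 594, - 348,240,  513]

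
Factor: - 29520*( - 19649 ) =2^4*3^2 * 5^1*7^2*41^1 * 401^1 = 580038480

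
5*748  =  3740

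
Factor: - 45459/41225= -3^2*5^( - 2 )*17^( - 1) * 97^ ( - 1 )*5051^1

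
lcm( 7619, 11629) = 220951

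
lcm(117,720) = 9360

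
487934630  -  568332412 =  - 80397782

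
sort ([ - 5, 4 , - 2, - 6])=[  -  6,-5, - 2  ,  4]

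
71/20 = 3 + 11/20=3.55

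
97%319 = 97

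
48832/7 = 6976 = 6976.00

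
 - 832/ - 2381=832/2381  =  0.35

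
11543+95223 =106766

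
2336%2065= 271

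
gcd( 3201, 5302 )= 11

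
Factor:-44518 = -2^1*22259^1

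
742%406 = 336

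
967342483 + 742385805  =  1709728288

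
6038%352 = 54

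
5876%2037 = 1802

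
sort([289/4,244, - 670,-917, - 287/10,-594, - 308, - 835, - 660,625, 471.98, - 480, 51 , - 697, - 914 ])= [ - 917,-914,-835,  -  697,-670, - 660, - 594, - 480, - 308, - 287/10,51,289/4,  244,471.98,  625 ]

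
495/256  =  1 + 239/256= 1.93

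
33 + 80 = 113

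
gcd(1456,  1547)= 91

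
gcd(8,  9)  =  1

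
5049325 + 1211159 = 6260484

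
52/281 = 52/281 = 0.19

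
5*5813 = 29065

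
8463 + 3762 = 12225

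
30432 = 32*951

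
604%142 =36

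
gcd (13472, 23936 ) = 32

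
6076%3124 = 2952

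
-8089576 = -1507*5368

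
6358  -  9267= - 2909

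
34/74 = 17/37 = 0.46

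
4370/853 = 5  +  105/853 = 5.12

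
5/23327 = 5/23327 = 0.00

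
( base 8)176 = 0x7e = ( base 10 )126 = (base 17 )77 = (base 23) 5B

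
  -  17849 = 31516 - 49365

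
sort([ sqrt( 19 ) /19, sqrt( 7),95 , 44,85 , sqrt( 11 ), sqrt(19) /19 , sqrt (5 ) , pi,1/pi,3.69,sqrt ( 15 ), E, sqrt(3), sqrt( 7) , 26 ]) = [ sqrt( 19 ) /19,sqrt( 19)/19 , 1/pi, sqrt( 3) , sqrt( 5 ), sqrt ( 7),sqrt( 7), E, pi , sqrt(11),3.69,sqrt(15), 26, 44,85, 95 ]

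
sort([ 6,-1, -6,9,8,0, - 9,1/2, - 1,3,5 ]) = [ - 9, - 6, - 1, - 1,0 , 1/2,3,5, 6 , 8,9]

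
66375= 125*531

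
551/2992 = 551/2992 = 0.18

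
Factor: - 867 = -3^1*17^2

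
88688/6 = 44344/3  =  14781.33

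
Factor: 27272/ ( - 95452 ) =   -  2^1*7^( - 1)  =  - 2/7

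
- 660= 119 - 779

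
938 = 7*134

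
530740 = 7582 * 70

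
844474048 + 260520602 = 1104994650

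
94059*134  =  12603906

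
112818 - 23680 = 89138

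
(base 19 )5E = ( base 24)4d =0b1101101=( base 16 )6d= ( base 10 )109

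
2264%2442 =2264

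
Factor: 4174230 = 2^1*3^1*5^1 * 61^1*2281^1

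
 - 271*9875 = -2676125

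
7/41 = 7/41 =0.17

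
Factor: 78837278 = 2^1 * 13^1*31^1 * 97813^1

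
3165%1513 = 139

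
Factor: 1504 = 2^5 * 47^1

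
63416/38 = 1668 + 16/19 = 1668.84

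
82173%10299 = 10080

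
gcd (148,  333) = 37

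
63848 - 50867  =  12981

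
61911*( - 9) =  - 557199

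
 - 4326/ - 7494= 721/1249 =0.58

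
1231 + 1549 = 2780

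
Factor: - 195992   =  -2^3*24499^1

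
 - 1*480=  - 480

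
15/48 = 5/16  =  0.31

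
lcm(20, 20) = 20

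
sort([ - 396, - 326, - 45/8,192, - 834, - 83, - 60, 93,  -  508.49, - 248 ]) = [-834,-508.49,-396, - 326,-248, - 83  , - 60, - 45/8,93,192] 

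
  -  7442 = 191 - 7633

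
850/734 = 1 + 58/367 = 1.16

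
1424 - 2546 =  - 1122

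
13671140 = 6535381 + 7135759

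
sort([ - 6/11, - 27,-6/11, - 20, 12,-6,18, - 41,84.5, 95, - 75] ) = [ - 75, - 41, - 27, - 20 , - 6,-6/11, -6/11, 12, 18, 84.5, 95]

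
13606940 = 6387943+7218997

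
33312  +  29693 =63005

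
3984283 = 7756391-3772108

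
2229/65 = 2229/65 = 34.29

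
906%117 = 87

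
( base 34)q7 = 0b1101111011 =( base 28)13N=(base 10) 891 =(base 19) 28H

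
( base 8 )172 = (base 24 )52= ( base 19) 68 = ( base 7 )233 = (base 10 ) 122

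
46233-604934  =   - 558701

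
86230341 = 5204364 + 81025977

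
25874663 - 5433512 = 20441151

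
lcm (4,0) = 0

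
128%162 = 128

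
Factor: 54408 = 2^3*3^1*2267^1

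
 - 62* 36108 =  - 2238696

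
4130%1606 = 918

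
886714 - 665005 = 221709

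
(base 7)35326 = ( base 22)igl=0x237D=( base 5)242320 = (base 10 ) 9085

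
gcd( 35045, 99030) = 5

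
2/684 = 1/342  =  0.00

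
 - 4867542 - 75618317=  - 80485859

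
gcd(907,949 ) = 1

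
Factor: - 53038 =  - 2^1 * 23^1 * 1153^1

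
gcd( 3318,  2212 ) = 1106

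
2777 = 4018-1241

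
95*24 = 2280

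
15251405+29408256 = 44659661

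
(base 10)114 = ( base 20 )5e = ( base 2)1110010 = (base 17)6C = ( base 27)46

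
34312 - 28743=5569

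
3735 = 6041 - 2306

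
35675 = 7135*5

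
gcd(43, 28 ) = 1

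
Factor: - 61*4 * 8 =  - 2^5 *61^1= - 1952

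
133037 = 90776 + 42261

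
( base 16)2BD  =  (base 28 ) p1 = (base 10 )701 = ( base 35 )K1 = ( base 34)KL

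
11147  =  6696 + 4451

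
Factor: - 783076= - 2^2*7^1*27967^1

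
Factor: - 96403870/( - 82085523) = 2^1*3^( - 1)*5^1*13^( - 1)*37^1*260551^1*2104757^( - 1)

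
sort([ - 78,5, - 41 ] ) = [ - 78,-41, 5 ]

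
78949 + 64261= 143210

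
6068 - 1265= 4803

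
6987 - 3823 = 3164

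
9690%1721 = 1085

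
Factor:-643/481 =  - 13^( -1 )*37^(-1)*643^1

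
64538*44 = 2839672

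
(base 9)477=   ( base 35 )B9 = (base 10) 394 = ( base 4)12022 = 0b110001010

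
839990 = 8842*95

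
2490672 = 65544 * 38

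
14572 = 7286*2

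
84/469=12/67 = 0.18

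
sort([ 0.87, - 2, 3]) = [ - 2, 0.87, 3]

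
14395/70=205+9/14=205.64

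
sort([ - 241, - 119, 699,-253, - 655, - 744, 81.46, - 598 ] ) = [ - 744, - 655, - 598,-253, - 241, - 119,  81.46, 699]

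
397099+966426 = 1363525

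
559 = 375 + 184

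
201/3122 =201/3122 = 0.06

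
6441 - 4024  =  2417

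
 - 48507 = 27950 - 76457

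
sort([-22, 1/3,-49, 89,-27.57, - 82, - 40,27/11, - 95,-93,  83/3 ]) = [ - 95, - 93, - 82,  -  49, -40,- 27.57, - 22, 1/3, 27/11,83/3, 89 ]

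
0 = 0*874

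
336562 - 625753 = - 289191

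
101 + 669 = 770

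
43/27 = 43/27 =1.59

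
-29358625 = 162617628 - 191976253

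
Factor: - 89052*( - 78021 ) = 2^2 * 3^3 * 41^1*181^1*8669^1 = 6947926092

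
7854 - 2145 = 5709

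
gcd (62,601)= 1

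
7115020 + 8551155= 15666175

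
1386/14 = 99   =  99.00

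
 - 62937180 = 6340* ( - 9927)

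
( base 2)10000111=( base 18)79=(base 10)135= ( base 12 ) b3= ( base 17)7g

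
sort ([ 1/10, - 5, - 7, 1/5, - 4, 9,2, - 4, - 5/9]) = [ - 7, - 5, - 4,-4, - 5/9, 1/10,1/5,2 , 9] 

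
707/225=707/225  =  3.14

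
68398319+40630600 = 109028919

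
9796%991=877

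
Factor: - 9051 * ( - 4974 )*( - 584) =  - 26291489616  =  - 2^4 * 3^2 * 7^1*73^1*431^1 *829^1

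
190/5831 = 190/5831= 0.03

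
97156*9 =874404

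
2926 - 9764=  - 6838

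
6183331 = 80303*77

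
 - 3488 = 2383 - 5871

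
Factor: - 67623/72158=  - 2^( - 1)*3^1*109^( - 1 )*331^( - 1)* 22541^1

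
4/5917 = 4/5917 = 0.00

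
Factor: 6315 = 3^1*5^1*421^1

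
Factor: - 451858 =-2^1*11^1*19^1*23^1*47^1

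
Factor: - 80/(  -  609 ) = 2^4*3^( - 1 )*5^1*7^( - 1)*29^( - 1 ) 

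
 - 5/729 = - 5/729 = - 0.01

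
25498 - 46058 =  - 20560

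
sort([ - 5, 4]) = [ - 5,4] 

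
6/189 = 2/63= 0.03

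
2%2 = 0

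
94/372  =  47/186=0.25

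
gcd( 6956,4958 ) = 74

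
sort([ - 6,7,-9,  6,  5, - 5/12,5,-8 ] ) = [ - 9, - 8,-6,-5/12,5,  5, 6,7 ] 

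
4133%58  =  15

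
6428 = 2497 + 3931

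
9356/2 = 4678 =4678.00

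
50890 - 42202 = 8688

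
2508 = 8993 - 6485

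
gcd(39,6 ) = 3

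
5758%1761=475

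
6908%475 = 258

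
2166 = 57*38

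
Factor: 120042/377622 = 3^( - 1)*7^ ( - 1)*13^1 *19^1 *37^ ( - 1) = 247/777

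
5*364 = 1820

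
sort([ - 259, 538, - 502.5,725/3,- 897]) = [  -  897, - 502.5, - 259 , 725/3, 538 ] 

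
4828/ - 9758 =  - 1 + 145/287  =  - 0.49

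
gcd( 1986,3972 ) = 1986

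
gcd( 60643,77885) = 37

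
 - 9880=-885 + -8995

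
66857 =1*66857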